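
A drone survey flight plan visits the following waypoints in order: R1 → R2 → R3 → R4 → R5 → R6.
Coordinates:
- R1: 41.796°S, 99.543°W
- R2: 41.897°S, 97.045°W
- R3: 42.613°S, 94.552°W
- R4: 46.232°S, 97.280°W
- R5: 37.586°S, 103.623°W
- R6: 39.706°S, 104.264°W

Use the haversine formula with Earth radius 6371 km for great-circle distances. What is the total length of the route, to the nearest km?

Leg distances:
R1→R2: 207.2 km  (cumulative 207.2 km)
R2→R3: 220.1 km  (cumulative 427.3 km)
R3→R4: 457.0 km  (cumulative 884.2 km)
R4→R5: 1094.5 km  (cumulative 1978.7 km)
R5→R6: 242.2 km  (cumulative 2220.9 km)
Total route length ≈ 2221 km.

2221 km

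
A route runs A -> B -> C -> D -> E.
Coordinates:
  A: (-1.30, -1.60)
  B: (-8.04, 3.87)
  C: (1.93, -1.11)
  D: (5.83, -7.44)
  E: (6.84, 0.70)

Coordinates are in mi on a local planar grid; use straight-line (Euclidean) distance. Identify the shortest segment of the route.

Leg distances:
A→B: 8.7 mi
B→C: 11.1 mi
C→D: 7.4 mi
D→E: 8.2 mi
The shortest leg is C–D at 7.4 mi.

C–D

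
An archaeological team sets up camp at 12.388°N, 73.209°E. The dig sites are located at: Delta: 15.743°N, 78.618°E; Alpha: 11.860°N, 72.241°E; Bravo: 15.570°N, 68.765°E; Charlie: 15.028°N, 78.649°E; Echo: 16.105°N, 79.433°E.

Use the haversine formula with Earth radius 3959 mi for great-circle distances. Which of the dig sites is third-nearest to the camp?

Charlie

Distances from the camp (12.388°N, 73.209°E):
Alpha: 74.9 mi
Bravo: 370.3 mi
Charlie: 408.2 mi
Delta: 430.3 mi
Echo: 489.5 mi
The third-nearest is Charlie at 408.2 mi.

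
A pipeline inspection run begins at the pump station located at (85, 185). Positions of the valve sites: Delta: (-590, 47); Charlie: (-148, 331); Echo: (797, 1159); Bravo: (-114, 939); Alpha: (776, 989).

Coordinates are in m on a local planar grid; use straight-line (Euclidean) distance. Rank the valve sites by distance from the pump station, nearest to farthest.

Charlie, Delta, Bravo, Alpha, Echo

Distance from the pump station at (85, 185) to each:
Charlie (-148, 331): 275.0 m
Delta (-590, 47): 689.0 m
Bravo (-114, 939): 779.8 m
Alpha (776, 989): 1060.1 m
Echo (797, 1159): 1206.5 m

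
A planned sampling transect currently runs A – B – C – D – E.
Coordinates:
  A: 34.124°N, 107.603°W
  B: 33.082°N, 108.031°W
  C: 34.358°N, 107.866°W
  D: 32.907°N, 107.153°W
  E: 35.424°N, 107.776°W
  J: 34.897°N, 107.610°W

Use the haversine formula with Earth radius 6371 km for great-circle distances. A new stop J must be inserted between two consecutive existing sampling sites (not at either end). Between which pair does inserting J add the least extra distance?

Added distance for inserting J between each consecutive pair:
A–B: 169.0 km
B–C: 127.2 km
C–D: 115.3 km
D–E: 0.1 km
Smallest added distance is 0.1 km, inserting between D and E.

between D and E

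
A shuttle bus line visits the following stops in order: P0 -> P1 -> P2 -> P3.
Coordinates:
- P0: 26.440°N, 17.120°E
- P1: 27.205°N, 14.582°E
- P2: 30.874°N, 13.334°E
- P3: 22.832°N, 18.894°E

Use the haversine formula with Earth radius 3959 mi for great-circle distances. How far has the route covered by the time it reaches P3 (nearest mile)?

Leg distances:
P0→P1: 165.2 mi  (cumulative 165.2 mi)
P1→P2: 264.5 mi  (cumulative 429.7 mi)
P2→P3: 652.6 mi  (cumulative 1082.3 mi)
Cumulative distance at P3 ≈ 1082 mi.

1082 mi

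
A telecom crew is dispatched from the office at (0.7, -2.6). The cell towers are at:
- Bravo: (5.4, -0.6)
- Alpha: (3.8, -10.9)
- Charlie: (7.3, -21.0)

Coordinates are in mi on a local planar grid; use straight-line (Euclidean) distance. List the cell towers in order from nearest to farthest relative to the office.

Distance from the office at (0.7, -2.6) to each:
Bravo (5.4, -0.6): 5.1 mi
Alpha (3.8, -10.9): 8.9 mi
Charlie (7.3, -21.0): 19.5 mi

Bravo, Alpha, Charlie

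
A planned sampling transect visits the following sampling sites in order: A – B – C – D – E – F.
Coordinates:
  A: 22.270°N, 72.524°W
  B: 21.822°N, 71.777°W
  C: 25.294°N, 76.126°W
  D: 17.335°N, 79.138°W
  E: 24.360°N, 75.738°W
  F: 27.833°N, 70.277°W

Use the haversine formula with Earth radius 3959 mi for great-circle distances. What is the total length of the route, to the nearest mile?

Leg distances:
A→B: 57.0 mi  (cumulative 57.0 mi)
B→C: 365.2 mi  (cumulative 422.2 mi)
C→D: 583.0 mi  (cumulative 1005.3 mi)
D→E: 532.7 mi  (cumulative 1537.9 mi)
E→F: 415.1 mi  (cumulative 1953.1 mi)
Total route length ≈ 1953 mi.

1953 mi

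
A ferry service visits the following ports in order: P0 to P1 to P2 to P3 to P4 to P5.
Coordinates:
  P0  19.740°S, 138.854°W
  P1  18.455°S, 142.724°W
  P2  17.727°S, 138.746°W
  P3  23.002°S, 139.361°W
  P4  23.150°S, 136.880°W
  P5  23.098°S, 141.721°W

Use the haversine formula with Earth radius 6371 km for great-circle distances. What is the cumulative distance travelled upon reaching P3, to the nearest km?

Leg distances:
P0→P1: 431.0 km  (cumulative 431.0 km)
P1→P2: 428.2 km  (cumulative 859.2 km)
P2→P3: 590.0 km  (cumulative 1449.2 km)
Cumulative distance at P3 ≈ 1449 km.

1449 km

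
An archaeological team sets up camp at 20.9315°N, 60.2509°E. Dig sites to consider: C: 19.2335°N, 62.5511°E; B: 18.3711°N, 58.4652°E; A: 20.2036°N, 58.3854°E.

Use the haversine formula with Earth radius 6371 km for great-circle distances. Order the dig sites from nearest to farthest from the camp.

Distance from the camp at 20.9315°N, 60.2509°E to each:
A 20.2036°N, 58.3854°E: 210.4 km
C 19.2335°N, 62.5511°E: 305.5 km
B 18.3711°N, 58.4652°E: 340.6 km

A, C, B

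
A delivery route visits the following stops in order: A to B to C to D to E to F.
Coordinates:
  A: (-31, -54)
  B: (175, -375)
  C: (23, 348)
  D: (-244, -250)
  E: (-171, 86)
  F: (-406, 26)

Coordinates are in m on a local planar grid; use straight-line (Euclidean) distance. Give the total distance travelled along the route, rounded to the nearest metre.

2361 m

Leg distances:
A→B: 381.4 m  (cumulative 381.4 m)
B→C: 738.8 m  (cumulative 1120.2 m)
C→D: 654.9 m  (cumulative 1775.1 m)
D→E: 343.8 m  (cumulative 2119.0 m)
E→F: 242.5 m  (cumulative 2361.5 m)
Total route length ≈ 2361 m.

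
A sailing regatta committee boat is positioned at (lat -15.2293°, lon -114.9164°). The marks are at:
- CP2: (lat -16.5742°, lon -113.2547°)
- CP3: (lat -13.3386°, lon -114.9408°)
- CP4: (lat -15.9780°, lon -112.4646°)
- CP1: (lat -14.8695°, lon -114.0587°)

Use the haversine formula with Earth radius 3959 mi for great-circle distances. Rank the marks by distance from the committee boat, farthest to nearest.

CP4, CP2, CP3, CP1

Computing each great-circle distance from (lat -15.2293°, lon -114.9164°):
CP4 (lat -15.9780°, lon -112.4646°): 171.2 mi
CP2 (lat -16.5742°, lon -113.2547°): 144.3 mi
CP3 (lat -13.3386°, lon -114.9408°): 130.7 mi
CP1 (lat -14.8695°, lon -114.0587°): 62.4 mi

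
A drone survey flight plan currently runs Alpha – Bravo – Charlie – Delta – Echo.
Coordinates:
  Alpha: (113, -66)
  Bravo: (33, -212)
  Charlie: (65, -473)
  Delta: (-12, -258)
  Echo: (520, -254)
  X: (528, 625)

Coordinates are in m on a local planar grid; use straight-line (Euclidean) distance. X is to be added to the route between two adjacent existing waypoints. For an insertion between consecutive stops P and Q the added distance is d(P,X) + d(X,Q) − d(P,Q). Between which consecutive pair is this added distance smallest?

between Delta and Echo

Added distance for inserting X between each consecutive pair:
Alpha–Bravo: 1612.0 m
Bravo–Charlie: 1901.1 m
Charlie–Delta: 1998.3 m
Delta–Echo: 1382.1 m
Smallest added distance is 1382.1 m, inserting between Delta and Echo.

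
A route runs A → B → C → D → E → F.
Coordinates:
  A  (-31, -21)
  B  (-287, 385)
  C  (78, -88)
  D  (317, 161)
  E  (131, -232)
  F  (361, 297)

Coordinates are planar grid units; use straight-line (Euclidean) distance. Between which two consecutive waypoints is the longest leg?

B–C

Leg distances:
A→B: 480.0
B→C: 597.5
C→D: 345.1
D→E: 434.8
E→F: 576.8
The longest leg is B–C at 597.5.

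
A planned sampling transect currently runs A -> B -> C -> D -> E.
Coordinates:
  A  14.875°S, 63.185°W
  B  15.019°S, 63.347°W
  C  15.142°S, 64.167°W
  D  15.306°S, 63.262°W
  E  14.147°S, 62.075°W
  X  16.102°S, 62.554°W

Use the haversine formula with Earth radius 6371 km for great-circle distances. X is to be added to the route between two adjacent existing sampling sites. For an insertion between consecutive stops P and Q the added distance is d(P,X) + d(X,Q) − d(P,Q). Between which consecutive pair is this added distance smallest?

Added distance for inserting X between each consecutive pair:
A–B: 276.0 km
B–C: 261.3 km
C–D: 220.8 km
D–E: 158.5 km
Smallest added distance is 158.5 km, inserting between D and E.

between D and E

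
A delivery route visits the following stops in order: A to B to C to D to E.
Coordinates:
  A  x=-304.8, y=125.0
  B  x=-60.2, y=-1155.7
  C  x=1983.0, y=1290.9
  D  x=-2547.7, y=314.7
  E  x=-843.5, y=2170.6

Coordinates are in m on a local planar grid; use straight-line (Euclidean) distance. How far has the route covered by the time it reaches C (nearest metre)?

4491 m

Leg distances:
A→B: 1303.8 m  (cumulative 1303.8 m)
B→C: 3187.6 m  (cumulative 4491.4 m)
Cumulative distance at C ≈ 4491 m.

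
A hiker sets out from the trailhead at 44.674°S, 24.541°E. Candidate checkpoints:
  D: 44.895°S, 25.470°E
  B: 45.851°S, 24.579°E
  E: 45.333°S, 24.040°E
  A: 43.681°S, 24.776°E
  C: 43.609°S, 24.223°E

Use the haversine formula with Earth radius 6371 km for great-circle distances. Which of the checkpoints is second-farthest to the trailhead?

Distances from the trailhead (44.674°S, 24.541°E):
B: 130.9 km
C: 121.1 km
A: 112.0 km
E: 83.2 km
D: 77.3 km
The second-farthest is C at 121.1 km.

C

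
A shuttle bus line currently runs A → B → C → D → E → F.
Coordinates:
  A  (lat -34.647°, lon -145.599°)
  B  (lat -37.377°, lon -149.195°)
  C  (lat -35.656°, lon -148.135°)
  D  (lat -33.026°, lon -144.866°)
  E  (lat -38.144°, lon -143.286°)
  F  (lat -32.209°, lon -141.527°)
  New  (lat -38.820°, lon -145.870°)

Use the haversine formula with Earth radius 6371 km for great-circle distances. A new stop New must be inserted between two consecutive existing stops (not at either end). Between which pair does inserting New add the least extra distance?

Added distance for inserting New between each consecutive pair:
A–B: 353.4 km
B–C: 523.6 km
C–D: 636.5 km
D–E: 301.0 km
E–F: 391.5 km
Smallest added distance is 301.0 km, inserting between D and E.

between D and E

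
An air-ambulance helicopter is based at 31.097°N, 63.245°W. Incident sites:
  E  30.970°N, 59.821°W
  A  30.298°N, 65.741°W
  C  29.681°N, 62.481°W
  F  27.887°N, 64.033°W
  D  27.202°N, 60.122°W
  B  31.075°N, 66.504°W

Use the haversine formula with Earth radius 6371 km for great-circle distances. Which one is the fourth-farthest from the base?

Distance to each, sorted:
D: 528.7 km
F: 365.0 km
E: 326.5 km
B: 310.3 km
A: 254.6 km
C: 173.7 km
The fourth-farthest is B at 310.3 km.

B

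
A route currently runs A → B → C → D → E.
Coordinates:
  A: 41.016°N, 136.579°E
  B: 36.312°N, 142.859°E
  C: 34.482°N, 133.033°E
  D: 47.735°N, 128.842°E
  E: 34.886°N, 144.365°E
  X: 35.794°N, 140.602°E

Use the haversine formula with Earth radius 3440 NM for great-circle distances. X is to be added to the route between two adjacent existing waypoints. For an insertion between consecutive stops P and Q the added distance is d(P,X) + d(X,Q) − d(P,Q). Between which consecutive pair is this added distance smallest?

between B and C

Added distance for inserting X between each consecutive pair:
A–B: 72.3 NM
B–C: 0.6 NM
C–D: 449.5 NM
D–E: 41.8 NM
Smallest added distance is 0.6 NM, inserting between B and C.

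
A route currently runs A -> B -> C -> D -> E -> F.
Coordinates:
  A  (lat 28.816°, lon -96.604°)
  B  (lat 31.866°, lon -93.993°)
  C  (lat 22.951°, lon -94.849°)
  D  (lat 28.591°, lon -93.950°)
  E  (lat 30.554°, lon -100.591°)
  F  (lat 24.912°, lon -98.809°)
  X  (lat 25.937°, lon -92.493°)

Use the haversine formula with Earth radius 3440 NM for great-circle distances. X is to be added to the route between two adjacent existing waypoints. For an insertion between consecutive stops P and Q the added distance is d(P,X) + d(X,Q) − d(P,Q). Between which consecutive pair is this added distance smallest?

Added distance for inserting X between each consecutive pair:
A–B: 416.0 NM
B–C: 48.1 NM
C–D: 55.9 NM
D–E: 321.0 NM
E–F: 506.2 NM
Smallest added distance is 48.1 NM, inserting between B and C.

between B and C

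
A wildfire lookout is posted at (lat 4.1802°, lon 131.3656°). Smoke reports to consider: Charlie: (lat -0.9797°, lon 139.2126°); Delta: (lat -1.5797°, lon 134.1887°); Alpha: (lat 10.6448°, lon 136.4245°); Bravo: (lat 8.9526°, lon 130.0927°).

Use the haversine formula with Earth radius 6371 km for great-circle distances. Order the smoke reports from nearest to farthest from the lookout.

Distance from the lookout at (lat 4.1802°, lon 131.3656°) to each:
Bravo (lat 8.9526°, lon 130.0927°): 549.0 km
Delta (lat -1.5797°, lon 134.1887°): 713.2 km
Alpha (lat 10.6448°, lon 136.4245°): 909.7 km
Charlie (lat -0.9797°, lon 139.2126°): 1043.8 km

Bravo, Delta, Alpha, Charlie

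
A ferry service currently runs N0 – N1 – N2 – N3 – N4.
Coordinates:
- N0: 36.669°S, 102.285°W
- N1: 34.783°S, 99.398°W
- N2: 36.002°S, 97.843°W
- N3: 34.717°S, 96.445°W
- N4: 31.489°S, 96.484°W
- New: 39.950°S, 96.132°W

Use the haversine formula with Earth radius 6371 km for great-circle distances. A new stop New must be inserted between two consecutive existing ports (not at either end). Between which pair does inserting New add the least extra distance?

between N2 and N3

Added distance for inserting New between each consecutive pair:
N0–N1: 957.2 km
N1–N2: 911.2 km
N2–N3: 855.4 km
N3–N4: 1164.9 km
Smallest added distance is 855.4 km, inserting between N2 and N3.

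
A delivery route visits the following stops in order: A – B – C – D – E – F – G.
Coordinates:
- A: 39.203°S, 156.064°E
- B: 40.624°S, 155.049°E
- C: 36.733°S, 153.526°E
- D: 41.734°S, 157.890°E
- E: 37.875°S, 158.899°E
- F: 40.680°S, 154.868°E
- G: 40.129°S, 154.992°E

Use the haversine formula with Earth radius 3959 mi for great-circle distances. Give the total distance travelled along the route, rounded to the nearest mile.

Leg distances:
A→B: 112.0 mi  (cumulative 112.0 mi)
B→C: 281.1 mi  (cumulative 393.1 mi)
C→D: 417.0 mi  (cumulative 810.0 mi)
D→E: 272.0 mi  (cumulative 1082.0 mi)
E→F: 289.9 mi  (cumulative 1371.8 mi)
F→G: 38.6 mi  (cumulative 1410.5 mi)
Total route length ≈ 1410 mi.

1410 mi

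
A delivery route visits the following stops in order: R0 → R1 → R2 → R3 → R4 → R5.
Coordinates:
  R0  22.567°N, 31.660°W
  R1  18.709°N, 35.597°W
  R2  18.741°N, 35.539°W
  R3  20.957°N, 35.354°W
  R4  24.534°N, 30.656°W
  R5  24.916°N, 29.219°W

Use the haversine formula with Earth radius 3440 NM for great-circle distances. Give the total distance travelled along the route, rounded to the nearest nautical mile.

876 NM

Leg distances:
R0→R1: 320.2 NM  (cumulative 320.2 NM)
R1→R2: 3.8 NM  (cumulative 324.1 NM)
R2→R3: 133.5 NM  (cumulative 457.5 NM)
R3→R4: 337.3 NM  (cumulative 794.8 NM)
R4→R5: 81.7 NM  (cumulative 876.4 NM)
Total route length ≈ 876 NM.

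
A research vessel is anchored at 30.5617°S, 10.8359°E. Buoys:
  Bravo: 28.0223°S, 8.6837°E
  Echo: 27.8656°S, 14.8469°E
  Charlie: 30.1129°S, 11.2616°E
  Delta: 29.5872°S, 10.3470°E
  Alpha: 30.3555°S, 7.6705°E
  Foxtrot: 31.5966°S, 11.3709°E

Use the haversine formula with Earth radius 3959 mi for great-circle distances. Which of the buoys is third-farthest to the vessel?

Distances from the vessel (30.5617°S, 10.8359°E):
Echo: 305.3 mi
Bravo: 218.2 mi
Alpha: 189.1 mi
Foxtrot: 78.2 mi
Delta: 73.4 mi
Charlie: 40.1 mi
The third-farthest is Alpha at 189.1 mi.

Alpha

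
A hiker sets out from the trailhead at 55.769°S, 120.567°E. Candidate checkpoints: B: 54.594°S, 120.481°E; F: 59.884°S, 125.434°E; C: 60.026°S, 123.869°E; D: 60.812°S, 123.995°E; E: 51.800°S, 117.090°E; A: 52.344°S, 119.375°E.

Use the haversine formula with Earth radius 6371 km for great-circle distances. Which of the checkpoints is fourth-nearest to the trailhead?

Distances from the trailhead (55.769°S, 120.567°E):
B: 130.8 km
A: 388.7 km
E: 496.8 km
C: 511.8 km
F: 540.4 km
D: 595.3 km
The fourth-nearest is C at 511.8 km.

C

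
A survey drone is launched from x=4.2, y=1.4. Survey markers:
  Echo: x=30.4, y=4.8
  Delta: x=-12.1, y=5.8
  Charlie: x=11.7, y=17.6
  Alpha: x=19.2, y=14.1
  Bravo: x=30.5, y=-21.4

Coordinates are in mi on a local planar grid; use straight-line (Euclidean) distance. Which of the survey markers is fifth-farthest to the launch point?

Distances from the launch point (x=4.2, y=1.4):
Bravo: 34.8 mi
Echo: 26.4 mi
Alpha: 19.7 mi
Charlie: 17.9 mi
Delta: 16.9 mi
The fifth-farthest is Delta at 16.9 mi.

Delta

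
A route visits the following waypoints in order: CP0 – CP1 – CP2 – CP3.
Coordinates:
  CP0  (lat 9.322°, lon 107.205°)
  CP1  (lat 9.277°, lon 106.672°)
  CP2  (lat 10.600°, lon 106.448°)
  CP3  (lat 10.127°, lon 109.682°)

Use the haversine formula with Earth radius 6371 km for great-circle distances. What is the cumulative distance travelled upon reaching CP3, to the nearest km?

Leg distances:
CP0→CP1: 58.7 km  (cumulative 58.7 km)
CP1→CP2: 149.1 km  (cumulative 207.8 km)
CP2→CP3: 357.6 km  (cumulative 565.5 km)
Cumulative distance at CP3 ≈ 565 km.

565 km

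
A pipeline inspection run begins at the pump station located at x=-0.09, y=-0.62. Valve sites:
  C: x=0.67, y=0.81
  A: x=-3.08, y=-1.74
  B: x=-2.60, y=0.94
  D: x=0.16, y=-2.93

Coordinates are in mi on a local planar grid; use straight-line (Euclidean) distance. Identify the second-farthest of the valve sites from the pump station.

Distance to each, sorted:
A: 3.2 mi
B: 3.0 mi
D: 2.3 mi
C: 1.6 mi
The second-farthest is B at 3.0 mi.

B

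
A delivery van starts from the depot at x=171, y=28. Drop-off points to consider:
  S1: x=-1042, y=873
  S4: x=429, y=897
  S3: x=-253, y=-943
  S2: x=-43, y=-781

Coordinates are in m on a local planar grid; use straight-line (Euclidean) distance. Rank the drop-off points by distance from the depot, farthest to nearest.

Distances from the depot:
S1 x=-1042, y=873: 1478.3 m
S3 x=-253, y=-943: 1059.5 m
S4 x=429, y=897: 906.5 m
S2 x=-43, y=-781: 836.8 m

S1, S3, S4, S2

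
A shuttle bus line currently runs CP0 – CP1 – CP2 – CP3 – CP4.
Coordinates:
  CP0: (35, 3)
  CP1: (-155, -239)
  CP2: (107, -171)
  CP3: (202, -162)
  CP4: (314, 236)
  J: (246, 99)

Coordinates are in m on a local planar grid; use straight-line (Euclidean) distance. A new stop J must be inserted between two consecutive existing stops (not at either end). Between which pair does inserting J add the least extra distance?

Added distance for inserting J between each consecutive pair:
CP0–CP1: 448.6 m
CP1–CP2: 557.4 m
CP2–CP3: 472.9 m
CP3–CP4: 4.2 m
Smallest added distance is 4.2 m, inserting between CP3 and CP4.

between CP3 and CP4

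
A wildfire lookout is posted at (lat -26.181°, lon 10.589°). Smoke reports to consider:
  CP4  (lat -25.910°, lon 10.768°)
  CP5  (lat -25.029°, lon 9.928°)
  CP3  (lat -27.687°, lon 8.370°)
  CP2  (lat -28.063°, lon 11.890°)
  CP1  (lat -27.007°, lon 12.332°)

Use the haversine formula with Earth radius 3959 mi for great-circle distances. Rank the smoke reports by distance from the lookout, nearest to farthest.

CP4, CP5, CP1, CP2, CP3

Distance from the lookout at (lat -26.181°, lon 10.589°) to each:
CP4 (lat -25.910°, lon 10.768°): 21.8 mi
CP5 (lat -25.029°, lon 9.928°): 89.6 mi
CP1 (lat -27.007°, lon 12.332°): 121.9 mi
CP2 (lat -28.063°, lon 11.890°): 152.7 mi
CP3 (lat -27.687°, lon 8.370°): 171.8 mi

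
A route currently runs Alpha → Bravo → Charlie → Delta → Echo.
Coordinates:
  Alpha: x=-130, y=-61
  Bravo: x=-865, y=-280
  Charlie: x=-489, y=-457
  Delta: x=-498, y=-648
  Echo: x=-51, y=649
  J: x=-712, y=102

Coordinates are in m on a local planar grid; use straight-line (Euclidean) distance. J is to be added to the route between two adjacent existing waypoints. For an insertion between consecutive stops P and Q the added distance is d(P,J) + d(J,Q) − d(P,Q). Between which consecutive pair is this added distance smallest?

Added distance for inserting J between each consecutive pair:
Alpha–Bravo: 249.0 m
Bravo–Charlie: 597.8 m
Charlie–Delta: 1190.6 m
Delta–Echo: 266.0 m
Smallest added distance is 249.0 m, inserting between Alpha and Bravo.

between Alpha and Bravo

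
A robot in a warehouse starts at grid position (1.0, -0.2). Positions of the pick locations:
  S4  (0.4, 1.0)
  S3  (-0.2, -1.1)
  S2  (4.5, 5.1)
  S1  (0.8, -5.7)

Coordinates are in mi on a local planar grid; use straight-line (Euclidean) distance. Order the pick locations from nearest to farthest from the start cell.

S4, S3, S1, S2

Distances from the start cell:
S4 (0.4, 1.0): 1.3 mi
S3 (-0.2, -1.1): 1.5 mi
S1 (0.8, -5.7): 5.5 mi
S2 (4.5, 5.1): 6.4 mi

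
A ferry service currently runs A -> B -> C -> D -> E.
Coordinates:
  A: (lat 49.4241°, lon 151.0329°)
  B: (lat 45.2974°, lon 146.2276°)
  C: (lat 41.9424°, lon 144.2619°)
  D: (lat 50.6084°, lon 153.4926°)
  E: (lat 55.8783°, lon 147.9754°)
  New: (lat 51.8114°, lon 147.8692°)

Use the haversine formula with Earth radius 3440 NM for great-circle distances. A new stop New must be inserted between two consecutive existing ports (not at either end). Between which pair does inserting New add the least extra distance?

between D and E

Added distance for inserting New between each consecutive pair:
A–B: 268.3 NM
B–C: 788.2 NM
C–D: 188.9 NM
D–E: 94.5 NM
Smallest added distance is 94.5 NM, inserting between D and E.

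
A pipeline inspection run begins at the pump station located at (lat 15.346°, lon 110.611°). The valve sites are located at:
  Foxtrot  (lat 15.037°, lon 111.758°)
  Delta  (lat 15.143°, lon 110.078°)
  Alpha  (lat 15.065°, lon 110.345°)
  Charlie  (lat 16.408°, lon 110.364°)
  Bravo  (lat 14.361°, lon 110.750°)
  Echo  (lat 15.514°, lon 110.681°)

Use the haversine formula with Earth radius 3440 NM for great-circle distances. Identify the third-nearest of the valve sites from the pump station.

Delta

Distances from the pump station ((lat 15.346°, lon 110.611°)):
Echo: 10.9 NM
Alpha: 22.9 NM
Delta: 33.2 NM
Bravo: 59.7 NM
Charlie: 65.3 NM
Foxtrot: 69.0 NM
The third-nearest is Delta at 33.2 NM.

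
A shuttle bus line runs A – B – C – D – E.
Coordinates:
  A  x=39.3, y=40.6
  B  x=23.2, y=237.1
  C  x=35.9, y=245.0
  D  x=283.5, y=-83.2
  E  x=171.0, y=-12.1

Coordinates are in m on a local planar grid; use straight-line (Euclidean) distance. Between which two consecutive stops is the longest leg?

Leg distances:
A→B: 197.2 m
B→C: 15.0 m
C→D: 411.1 m
D→E: 133.1 m
The longest leg is C–D at 411.1 m.

C–D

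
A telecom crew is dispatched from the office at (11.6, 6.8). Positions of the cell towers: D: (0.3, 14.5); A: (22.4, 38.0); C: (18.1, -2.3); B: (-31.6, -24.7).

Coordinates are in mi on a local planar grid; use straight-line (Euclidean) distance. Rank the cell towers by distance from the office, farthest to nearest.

B, A, D, C

Distances from the office:
B (-31.6, -24.7): 53.5 mi
A (22.4, 38.0): 33.0 mi
D (0.3, 14.5): 13.7 mi
C (18.1, -2.3): 11.2 mi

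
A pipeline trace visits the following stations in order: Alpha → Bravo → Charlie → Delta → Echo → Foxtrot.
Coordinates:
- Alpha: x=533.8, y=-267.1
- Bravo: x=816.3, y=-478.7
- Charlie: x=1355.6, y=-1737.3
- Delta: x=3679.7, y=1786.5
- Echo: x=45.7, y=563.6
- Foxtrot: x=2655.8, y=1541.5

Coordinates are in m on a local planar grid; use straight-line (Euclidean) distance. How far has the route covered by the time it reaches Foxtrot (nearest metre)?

Leg distances:
Alpha→Bravo: 353.0 m  (cumulative 353.0 m)
Bravo→Charlie: 1369.3 m  (cumulative 1722.2 m)
Charlie→Delta: 4221.2 m  (cumulative 5943.4 m)
Delta→Echo: 3834.2 m  (cumulative 9777.7 m)
Echo→Foxtrot: 2787.3 m  (cumulative 12565.0 m)
Cumulative distance at Foxtrot ≈ 12565 m.

12565 m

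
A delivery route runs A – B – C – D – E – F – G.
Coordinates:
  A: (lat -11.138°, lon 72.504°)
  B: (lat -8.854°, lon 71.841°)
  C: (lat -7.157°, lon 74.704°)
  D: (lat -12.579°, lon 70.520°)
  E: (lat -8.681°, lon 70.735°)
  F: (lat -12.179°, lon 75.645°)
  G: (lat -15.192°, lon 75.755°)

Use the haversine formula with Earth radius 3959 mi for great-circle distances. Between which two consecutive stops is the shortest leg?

A–B

Leg distances:
A→B: 164.1 mi
B→C: 228.3 mi
C→D: 470.6 mi
D→E: 269.7 mi
E→F: 412.0 mi
F→G: 208.3 mi
The shortest leg is A–B at 164.1 mi.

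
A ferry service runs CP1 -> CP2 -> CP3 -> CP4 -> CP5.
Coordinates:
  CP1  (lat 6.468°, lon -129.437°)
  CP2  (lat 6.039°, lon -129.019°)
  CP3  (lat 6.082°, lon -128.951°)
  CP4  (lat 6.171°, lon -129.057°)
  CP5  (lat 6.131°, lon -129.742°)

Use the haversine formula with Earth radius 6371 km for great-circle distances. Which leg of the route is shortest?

Leg distances:
CP1→CP2: 66.4 km
CP2→CP3: 8.9 km
CP3→CP4: 15.3 km
CP4→CP5: 75.9 km
The shortest leg is CP2–CP3 at 8.9 km.

CP2–CP3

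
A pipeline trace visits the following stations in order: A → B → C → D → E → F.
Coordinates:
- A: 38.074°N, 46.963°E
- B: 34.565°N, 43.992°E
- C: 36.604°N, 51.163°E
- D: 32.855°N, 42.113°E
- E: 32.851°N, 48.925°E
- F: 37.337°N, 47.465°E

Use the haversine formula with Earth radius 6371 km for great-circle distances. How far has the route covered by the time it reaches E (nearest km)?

Leg distances:
A→B: 472.3 km  (cumulative 472.3 km)
B→C: 686.8 km  (cumulative 1159.0 km)
C→D: 925.6 km  (cumulative 2084.6 km)
D→E: 636.2 km  (cumulative 2720.8 km)
Cumulative distance at E ≈ 2721 km.

2721 km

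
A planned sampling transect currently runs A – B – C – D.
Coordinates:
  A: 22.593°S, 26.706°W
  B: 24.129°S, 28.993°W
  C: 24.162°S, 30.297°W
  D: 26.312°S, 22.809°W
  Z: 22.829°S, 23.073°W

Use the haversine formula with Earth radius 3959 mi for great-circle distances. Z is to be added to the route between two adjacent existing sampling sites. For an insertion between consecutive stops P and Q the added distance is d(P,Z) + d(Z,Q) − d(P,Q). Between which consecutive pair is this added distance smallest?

Added distance for inserting Z between each consecutive pair:
A–B: 438.1 mi
B–C: 770.4 mi
C–D: 217.2 mi
Smallest added distance is 217.2 mi, inserting between C and D.

between C and D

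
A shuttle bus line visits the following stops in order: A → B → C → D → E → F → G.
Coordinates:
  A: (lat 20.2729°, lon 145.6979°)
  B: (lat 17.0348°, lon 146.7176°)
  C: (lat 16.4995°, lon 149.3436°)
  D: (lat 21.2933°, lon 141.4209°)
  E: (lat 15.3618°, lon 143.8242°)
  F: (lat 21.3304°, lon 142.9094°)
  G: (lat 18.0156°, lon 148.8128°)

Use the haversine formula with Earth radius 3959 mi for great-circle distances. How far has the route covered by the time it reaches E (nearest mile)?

1465 mi

Leg distances:
A→B: 233.5 mi  (cumulative 233.5 mi)
B→C: 177.6 mi  (cumulative 411.1 mi)
C→D: 614.6 mi  (cumulative 1025.7 mi)
D→E: 439.1 mi  (cumulative 1464.8 mi)
Cumulative distance at E ≈ 1465 mi.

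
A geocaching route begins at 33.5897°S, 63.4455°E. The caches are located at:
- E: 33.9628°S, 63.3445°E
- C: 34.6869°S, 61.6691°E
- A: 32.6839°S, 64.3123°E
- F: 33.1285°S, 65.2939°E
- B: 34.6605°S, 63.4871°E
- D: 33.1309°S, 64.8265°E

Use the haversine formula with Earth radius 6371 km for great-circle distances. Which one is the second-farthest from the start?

Distances from the start (33.5897°S, 63.4455°E):
C: 204.0 km
F: 179.2 km
D: 138.0 km
A: 129.1 km
B: 119.1 km
E: 42.5 km
The second-farthest is F at 179.2 km.

F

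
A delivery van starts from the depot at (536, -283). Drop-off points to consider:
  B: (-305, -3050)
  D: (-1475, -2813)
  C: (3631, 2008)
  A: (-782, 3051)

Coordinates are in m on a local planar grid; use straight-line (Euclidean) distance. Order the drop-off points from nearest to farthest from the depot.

Distances from the depot:
B (-305, -3050): 2892.0 m
D (-1475, -2813): 3231.9 m
A (-782, 3051): 3585.1 m
C (3631, 2008): 3850.7 m

B, D, A, C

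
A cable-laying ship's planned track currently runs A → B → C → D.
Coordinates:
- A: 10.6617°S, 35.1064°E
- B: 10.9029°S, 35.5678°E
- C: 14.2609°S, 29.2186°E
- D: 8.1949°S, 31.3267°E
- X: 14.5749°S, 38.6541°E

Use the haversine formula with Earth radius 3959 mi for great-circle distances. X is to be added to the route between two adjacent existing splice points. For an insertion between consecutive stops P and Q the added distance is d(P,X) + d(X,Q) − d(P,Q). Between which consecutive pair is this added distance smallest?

between B and C

Added distance for inserting X between each consecutive pair:
A–B: 653.6 mi
B–C: 472.9 mi
C–D: 852.6 mi
Smallest added distance is 472.9 mi, inserting between B and C.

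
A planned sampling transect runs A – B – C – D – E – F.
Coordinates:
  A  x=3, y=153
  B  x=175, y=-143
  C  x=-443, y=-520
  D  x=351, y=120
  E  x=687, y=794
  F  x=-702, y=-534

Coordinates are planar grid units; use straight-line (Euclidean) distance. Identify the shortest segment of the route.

Leg distances:
A→B: 342.3
B→C: 723.9
C→D: 1019.8
D→E: 753.1
E→F: 1921.7
The shortest leg is A–B at 342.3.

A–B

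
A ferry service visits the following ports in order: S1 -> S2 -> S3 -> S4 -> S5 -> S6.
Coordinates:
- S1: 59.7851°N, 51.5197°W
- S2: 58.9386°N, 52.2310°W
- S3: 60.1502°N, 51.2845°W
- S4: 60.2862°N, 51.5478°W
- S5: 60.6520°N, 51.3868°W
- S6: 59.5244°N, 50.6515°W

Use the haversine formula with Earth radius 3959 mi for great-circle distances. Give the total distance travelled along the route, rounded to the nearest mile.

Leg distances:
S1→S2: 63.6 mi  (cumulative 63.6 mi)
S2→S3: 90.0 mi  (cumulative 153.7 mi)
S3→S4: 13.0 mi  (cumulative 166.7 mi)
S4→S5: 25.9 mi  (cumulative 192.6 mi)
S5→S6: 81.9 mi  (cumulative 274.5 mi)
Total route length ≈ 274 mi.

274 mi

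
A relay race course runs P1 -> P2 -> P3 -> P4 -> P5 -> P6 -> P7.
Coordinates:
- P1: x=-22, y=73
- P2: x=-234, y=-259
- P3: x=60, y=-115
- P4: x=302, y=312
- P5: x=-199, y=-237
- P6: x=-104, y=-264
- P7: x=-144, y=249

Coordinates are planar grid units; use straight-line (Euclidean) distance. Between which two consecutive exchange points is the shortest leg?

Leg distances:
P1→P2: 393.9
P2→P3: 327.4
P3→P4: 490.8
P4→P5: 743.2
P5→P6: 98.8
P6→P7: 514.6
The shortest leg is P5–P6 at 98.8.

P5–P6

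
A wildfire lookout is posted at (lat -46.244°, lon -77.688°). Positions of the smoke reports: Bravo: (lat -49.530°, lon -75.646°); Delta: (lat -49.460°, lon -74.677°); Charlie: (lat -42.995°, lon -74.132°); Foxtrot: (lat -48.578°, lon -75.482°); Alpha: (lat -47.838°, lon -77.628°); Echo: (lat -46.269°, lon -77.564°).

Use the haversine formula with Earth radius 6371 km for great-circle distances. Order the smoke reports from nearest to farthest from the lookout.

Distance from the lookout at (lat -46.244°, lon -77.688°) to each:
Echo (lat -46.269°, lon -77.564°): 9.9 km
Alpha (lat -47.838°, lon -77.628°): 177.3 km
Foxtrot (lat -48.578°, lon -75.482°): 308.0 km
Bravo (lat -49.530°, lon -75.646°): 395.8 km
Delta (lat -49.460°, lon -74.677°): 422.2 km
Charlie (lat -42.995°, lon -74.132°): 457.9 km

Echo, Alpha, Foxtrot, Bravo, Delta, Charlie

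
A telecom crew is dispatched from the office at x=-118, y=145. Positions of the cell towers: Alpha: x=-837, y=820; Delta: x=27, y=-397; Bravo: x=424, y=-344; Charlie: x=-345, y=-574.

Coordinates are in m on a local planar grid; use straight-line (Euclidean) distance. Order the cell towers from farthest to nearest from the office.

Alpha, Charlie, Bravo, Delta

Computing each straight-line distance from x=-118, y=145:
Alpha x=-837, y=820: 986.2 m
Charlie x=-345, y=-574: 754.0 m
Bravo x=424, y=-344: 730.0 m
Delta x=27, y=-397: 561.1 m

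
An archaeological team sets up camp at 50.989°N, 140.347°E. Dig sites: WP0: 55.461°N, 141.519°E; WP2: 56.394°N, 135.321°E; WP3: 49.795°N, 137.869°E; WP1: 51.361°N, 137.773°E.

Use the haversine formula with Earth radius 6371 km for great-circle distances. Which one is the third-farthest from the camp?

Distance to each, sorted:
WP2: 685.7 km
WP0: 503.3 km
WP3: 220.2 km
WP1: 184.1 km
The third-farthest is WP3 at 220.2 km.

WP3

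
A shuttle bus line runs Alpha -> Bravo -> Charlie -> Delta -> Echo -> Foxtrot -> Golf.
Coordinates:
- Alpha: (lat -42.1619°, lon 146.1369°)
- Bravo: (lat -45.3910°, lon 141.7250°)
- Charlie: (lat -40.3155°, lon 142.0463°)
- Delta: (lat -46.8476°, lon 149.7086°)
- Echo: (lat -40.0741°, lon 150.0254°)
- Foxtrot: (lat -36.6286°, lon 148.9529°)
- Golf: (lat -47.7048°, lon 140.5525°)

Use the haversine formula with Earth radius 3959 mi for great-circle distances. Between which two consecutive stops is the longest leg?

Foxtrot–Golf

Leg distances:
Alpha→Bravo: 313.3 mi
Bravo→Charlie: 351.1 mi
Charlie→Delta: 591.7 mi
Delta→Echo: 468.3 mi
Echo→Foxtrot: 245.1 mi
Foxtrot→Golf: 876.7 mi
The longest leg is Foxtrot–Golf at 876.7 mi.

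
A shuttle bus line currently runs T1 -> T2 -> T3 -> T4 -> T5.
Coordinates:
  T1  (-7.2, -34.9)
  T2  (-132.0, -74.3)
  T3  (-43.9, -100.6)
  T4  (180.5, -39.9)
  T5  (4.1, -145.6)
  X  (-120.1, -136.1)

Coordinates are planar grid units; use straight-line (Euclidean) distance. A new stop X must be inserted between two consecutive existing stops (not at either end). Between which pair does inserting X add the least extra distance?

between T2 and T3

Added distance for inserting X between each consecutive pair:
T1–T2: 83.7
T2–T3: 55.1
T3–T4: 167.2
T4–T5: 234.5
Smallest added distance is 55.1, inserting between T2 and T3.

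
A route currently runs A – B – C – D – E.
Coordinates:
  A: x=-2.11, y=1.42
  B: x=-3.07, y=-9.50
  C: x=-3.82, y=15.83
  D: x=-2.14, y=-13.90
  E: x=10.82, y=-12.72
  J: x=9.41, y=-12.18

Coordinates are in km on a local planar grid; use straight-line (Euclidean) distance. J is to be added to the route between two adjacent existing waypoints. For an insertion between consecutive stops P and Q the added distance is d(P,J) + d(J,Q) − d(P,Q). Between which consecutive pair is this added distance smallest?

Added distance for inserting J between each consecutive pair:
A–B: 19.6 km
B–C: 18.4 km
C–D: 12.9 km
D–E: 0.2 km
Smallest added distance is 0.2 km, inserting between D and E.

between D and E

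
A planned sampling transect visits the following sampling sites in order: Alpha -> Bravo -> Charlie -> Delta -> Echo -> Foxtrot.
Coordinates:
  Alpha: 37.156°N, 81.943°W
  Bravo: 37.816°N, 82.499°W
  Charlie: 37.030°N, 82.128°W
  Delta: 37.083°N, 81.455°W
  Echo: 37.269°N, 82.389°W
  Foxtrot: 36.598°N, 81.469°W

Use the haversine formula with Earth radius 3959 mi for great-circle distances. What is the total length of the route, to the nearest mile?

272 mi

Leg distances:
Alpha→Bravo: 54.9 mi  (cumulative 54.9 mi)
Bravo→Charlie: 58.0 mi  (cumulative 112.9 mi)
Charlie→Delta: 37.3 mi  (cumulative 150.1 mi)
Delta→Echo: 53.0 mi  (cumulative 203.2 mi)
Echo→Foxtrot: 68.8 mi  (cumulative 271.9 mi)
Total route length ≈ 272 mi.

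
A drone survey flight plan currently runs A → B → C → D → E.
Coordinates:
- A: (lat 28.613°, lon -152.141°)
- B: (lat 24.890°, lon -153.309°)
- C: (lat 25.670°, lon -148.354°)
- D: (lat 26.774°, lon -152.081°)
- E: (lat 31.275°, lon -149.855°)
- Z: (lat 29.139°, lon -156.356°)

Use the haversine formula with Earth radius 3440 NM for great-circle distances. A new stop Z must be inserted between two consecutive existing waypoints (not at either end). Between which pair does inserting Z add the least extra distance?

between A and B

Added distance for inserting Z between each consecutive pair:
A–B: 294.4 NM
B–C: 504.1 NM
C–D: 530.6 NM
D–E: 333.9 NM
Smallest added distance is 294.4 NM, inserting between A and B.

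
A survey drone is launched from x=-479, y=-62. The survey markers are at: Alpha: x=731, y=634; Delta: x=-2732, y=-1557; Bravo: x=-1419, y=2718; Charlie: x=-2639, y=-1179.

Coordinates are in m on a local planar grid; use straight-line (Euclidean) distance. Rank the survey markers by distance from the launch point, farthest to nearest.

Bravo, Delta, Charlie, Alpha

Distances from the launch point:
Bravo x=-1419, y=2718: 2934.6 m
Delta x=-2732, y=-1557: 2703.9 m
Charlie x=-2639, y=-1179: 2431.7 m
Alpha x=731, y=634: 1395.9 m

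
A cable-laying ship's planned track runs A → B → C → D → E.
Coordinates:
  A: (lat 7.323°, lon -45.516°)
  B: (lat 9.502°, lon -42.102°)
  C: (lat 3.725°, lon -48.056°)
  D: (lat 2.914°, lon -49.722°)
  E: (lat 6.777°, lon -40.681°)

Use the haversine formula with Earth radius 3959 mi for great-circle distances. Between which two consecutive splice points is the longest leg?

Leg distances:
A→B: 277.7 mi
B→C: 571.1 mi
C→D: 127.9 mi
D→E: 677.2 mi
The longest leg is D–E at 677.2 mi.

D–E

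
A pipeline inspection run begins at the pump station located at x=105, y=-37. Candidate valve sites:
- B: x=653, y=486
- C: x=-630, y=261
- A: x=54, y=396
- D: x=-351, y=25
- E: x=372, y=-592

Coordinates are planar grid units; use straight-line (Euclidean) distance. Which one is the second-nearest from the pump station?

D

Distances from the pump station (x=105, y=-37):
A: 436.0
D: 460.2
E: 615.9
B: 757.5
C: 793.1
The second-nearest is D at 460.2.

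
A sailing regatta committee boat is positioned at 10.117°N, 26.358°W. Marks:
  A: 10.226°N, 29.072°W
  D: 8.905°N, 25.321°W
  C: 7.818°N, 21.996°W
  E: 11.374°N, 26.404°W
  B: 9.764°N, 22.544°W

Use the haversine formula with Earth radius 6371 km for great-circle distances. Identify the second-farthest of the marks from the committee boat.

Distances from the committee boat (10.117°N, 26.358°W):
C: 543.0 km
B: 419.6 km
A: 297.3 km
D: 176.3 km
E: 139.9 km
The second-farthest is B at 419.6 km.

B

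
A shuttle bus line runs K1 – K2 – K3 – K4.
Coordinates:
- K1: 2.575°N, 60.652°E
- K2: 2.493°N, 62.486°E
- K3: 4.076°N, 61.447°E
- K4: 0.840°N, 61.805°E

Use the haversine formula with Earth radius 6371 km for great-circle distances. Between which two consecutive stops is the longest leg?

Leg distances:
K1→K2: 203.9 km
K2→K3: 210.4 km
K3→K4: 362.0 km
The longest leg is K3–K4 at 362.0 km.

K3–K4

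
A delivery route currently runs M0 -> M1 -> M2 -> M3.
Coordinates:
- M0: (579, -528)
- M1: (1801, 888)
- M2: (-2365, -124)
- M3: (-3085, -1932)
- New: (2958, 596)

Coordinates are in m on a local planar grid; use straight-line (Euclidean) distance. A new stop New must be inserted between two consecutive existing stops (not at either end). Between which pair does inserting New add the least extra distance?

Added distance for inserting New between each consecutive pair:
M0–M1: 1954.1 m
M1–M2: 2277.6 m
M2–M3: 9975.9 m
Smallest added distance is 1954.1 m, inserting between M0 and M1.

between M0 and M1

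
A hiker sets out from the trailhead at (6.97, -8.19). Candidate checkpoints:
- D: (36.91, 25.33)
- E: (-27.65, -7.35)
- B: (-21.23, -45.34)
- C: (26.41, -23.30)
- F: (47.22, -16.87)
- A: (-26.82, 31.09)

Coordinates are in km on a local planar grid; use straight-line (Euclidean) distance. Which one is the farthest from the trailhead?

A

Distance to each, sorted:
A: 51.8 km
B: 46.6 km
D: 44.9 km
F: 41.2 km
E: 34.6 km
C: 24.6 km
The farthest is A at 51.8 km.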